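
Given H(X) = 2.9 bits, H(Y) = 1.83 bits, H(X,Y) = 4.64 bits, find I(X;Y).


I(X;Y) = H(X) + H(Y) - H(X,Y) = 2.9 + 1.83 - 4.64 = 0.09

0.09 bits


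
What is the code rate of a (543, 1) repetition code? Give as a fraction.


Rate = k/n = 1/543

1/543


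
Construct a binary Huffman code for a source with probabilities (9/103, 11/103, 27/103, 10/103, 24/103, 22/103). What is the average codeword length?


Huffman construction (repeatedly merge the two least-probable nodes; each merge adds 1 bit to every symbol beneath it): 9/103 + 10/103 = 19/103; 11/103 + 19/103 = 30/103; 22/103 + 24/103 = 46/103; 27/103 + 30/103 = 57/103; 46/103 + 57/103 = 1. Resulting codeword lengths (in the order the probabilities were given): (4, 3, 2, 4, 2, 2). L_avg = sum(p_i * l_i) = 9/103*4 + 11/103*3 + 27/103*2 + 10/103*4 + 24/103*2 + 22/103*2 = 255/103 = 2.4757

2.4757 bits


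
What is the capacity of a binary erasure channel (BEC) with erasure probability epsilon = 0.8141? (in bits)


C = 1 - epsilon = 1 - 0.8141 = 0.1859

0.1859 bits


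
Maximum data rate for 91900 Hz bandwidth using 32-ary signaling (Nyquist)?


Rate = 2 * B * log2(M) = 2 * 91900 * 5.0 = 919000.0

919000.0 bps


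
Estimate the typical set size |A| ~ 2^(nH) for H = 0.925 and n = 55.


log2|A_typical| = nH = 55 * 0.925 = 50.875, so |A_typical| ~ 2^50.875 = 2.065e+15

2.065e+15


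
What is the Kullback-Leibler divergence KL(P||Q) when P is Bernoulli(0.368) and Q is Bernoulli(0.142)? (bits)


KL = p*log2(p/q) + (1-p)*log2((1-p)/(1-q)) = 0.368*log2(0.368/0.142) + 0.632*log2(0.632/0.858) = 0.2268

0.2268 bits


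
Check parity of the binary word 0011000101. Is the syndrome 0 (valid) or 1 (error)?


Syndrome = XOR of all bits = 0 XOR 0 XOR 1 XOR 1 XOR 0 XOR 0 XOR 0 XOR 1 XOR 0 XOR 1 = 0

0


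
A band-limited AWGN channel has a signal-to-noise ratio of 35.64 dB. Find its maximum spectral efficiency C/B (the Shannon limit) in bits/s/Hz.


SNR_linear = 10^(35.64/10) = 3664.3757; C/B = log2(1 + SNR_linear) = log2(1 + 3664.3757) = 11.8397

11.8397 bits/s/Hz


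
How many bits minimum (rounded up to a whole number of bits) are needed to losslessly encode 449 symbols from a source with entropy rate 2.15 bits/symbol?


Minimum bits >= n * H = 449 * 2.15 = 965.35, rounded up to a whole number of bits = 966

966 bits


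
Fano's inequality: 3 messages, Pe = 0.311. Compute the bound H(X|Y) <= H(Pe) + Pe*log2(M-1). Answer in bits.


H(Pe) = -Pe*log2(Pe) - (1-Pe)*log2(1-Pe) = -0.311*log2(0.311) - 0.689*log2(0.689) = 0.524039 + 0.370285 = 0.8943. Pe*log2(M-1) = 0.311*log2(2) = 0.311000. Bound = H(Pe) + Pe*log2(M-1) = 0.524039 + 0.370285 + 0.311000 = 1.2053

1.2053 bits


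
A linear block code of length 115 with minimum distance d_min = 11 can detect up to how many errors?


Detection capability = d_min - 1 = 11 - 1 = 10

10 errors


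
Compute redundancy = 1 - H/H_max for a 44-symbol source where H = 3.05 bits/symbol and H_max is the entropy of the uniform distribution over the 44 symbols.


H_max = log2(K) = log2(44) = 5.4594 bits/symbol. Redundancy = 1 - H/H_max = 1 - 3.05/5.4594 = 1 - 0.5587 = 0.4413

0.4413


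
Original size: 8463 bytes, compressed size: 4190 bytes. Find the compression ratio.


Ratio = original / compressed = 8463 / 4190 = 2.0198

2.0198


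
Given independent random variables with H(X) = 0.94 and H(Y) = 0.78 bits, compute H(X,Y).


For independent variables, H(X,Y) = H(X) + H(Y) = 0.94 + 0.78 = 1.72

1.72 bits


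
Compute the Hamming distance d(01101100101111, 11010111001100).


Count differing positions: ^ . ^ ^ ^ . ^ ^ ^ . . . ^ ^ = 9 differences

9


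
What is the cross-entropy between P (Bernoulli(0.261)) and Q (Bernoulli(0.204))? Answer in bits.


H(P,Q) = -p*log2(q) - (1-p)*log2(1-q). -0.261*log2(0.204) = 0.598567; -0.739*log2(0.796) = 0.243249. H(P,Q) = 0.598567 + 0.243249 = 0.8418

0.8418 bits


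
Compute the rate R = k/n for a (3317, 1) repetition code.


Rate = k/n = 1/3317

1/3317


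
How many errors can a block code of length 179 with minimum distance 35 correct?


Correction capability = floor((d-1)/2) = floor((35-1)/2) = 17

17 errors


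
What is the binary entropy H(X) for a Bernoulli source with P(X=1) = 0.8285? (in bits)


H = -p*log2(p) - (1-p)*log2(1-p). -0.8285*log2(0.8285) = 0.224877; -0.1715*log2(0.1715) = 0.436248. H = 0.224877 + 0.436248 = 0.6611

0.6611 bits


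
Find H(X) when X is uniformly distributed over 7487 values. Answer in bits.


H = log2(n) = log2(7487) = 12.8702

12.8702 bits


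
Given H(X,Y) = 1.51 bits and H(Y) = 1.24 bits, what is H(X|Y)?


H(X|Y) = H(X,Y) - H(Y) = 1.51 - 1.24 = 0.27

0.27 bits


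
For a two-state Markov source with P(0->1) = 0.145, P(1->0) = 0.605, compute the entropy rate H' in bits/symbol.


Stationary distribution: pi_0 = p10/(p01+p10) = 0.8067, pi_1 = 0.1933. Entropy rate H' = pi_0*H(p01) + pi_1*H(p10) = 0.8067*0.5972 + 0.1933*0.968 = 0.6689

0.6689 bits/symbol


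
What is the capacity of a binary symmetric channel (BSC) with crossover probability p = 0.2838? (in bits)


H(p) = -p*log2(p) - (1-p)*log2(1-p) = -0.2838*log2(0.2838) - 0.7162*log2(0.7162) = 0.515680 + 0.344897 = 0.8606. C = 1 - H(p) = 1 - 0.8606 = 0.1394

0.1394 bits


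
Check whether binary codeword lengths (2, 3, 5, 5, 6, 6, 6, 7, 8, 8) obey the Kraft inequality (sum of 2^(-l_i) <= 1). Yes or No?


Kraft sum = sum(2^(-l_i)) = 0.5, need <= 1. Result: satisfied (a binary prefix-free code with these lengths exists)

Yes


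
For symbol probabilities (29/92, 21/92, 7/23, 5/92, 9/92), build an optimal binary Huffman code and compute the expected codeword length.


Huffman construction (repeatedly merge the two least-probable nodes; each merge adds 1 bit to every symbol beneath it): 5/92 + 9/92 = 7/46; 7/46 + 21/92 = 35/92; 7/23 + 29/92 = 57/92; 35/92 + 57/92 = 1. Resulting codeword lengths (in the order the probabilities were given): (2, 2, 2, 3, 3). L_avg = sum(p_i * l_i) = 29/92*2 + 21/92*2 + 7/23*2 + 5/92*3 + 9/92*3 = 99/46 = 2.1522

2.1522 bits


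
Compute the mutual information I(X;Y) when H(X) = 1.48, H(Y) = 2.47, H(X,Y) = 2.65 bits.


I(X;Y) = H(X) + H(Y) - H(X,Y) = 1.48 + 2.47 - 2.65 = 1.3

1.3 bits


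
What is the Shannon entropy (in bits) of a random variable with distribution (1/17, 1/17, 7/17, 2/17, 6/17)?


H = -sum(p_i * log2(p_i)). Terms: -(1/17)*log2(1/17) = 0.240439; -(1/17)*log2(1/17) = 0.240439; -(7/17)*log2(7/17) = 0.527103; -(2/17)*log2(2/17) = 0.363231; -(6/17)*log2(6/17) = 0.530294. H = 0.240439 + 0.240439 + 0.527103 + 0.363231 + 0.530294 = 1.9015

1.9015 bits


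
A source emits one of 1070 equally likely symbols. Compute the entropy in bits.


H = log2(n) = log2(1070) = 10.0634

10.0634 bits


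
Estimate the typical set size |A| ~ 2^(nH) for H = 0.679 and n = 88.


log2|A_typical| = nH = 88 * 0.679 = 59.752, so |A_typical| ~ 2^59.752 = 9.708e+17

9.708e+17


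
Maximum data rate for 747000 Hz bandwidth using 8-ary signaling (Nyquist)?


Rate = 2 * B * log2(M) = 2 * 747000 * 3.0 = 4482000.0

4482000.0 bps


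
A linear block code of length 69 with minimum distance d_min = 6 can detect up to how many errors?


Detection capability = d_min - 1 = 6 - 1 = 5

5 errors


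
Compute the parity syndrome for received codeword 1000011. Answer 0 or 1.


Syndrome = XOR of all bits = 1 XOR 0 XOR 0 XOR 0 XOR 0 XOR 1 XOR 1 = 1

1


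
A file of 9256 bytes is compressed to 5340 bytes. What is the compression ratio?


Ratio = original / compressed = 9256 / 5340 = 1.7333

1.7333


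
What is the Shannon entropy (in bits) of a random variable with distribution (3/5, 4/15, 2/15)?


H = -sum(p_i * log2(p_i)). Terms: -(3/5)*log2(3/5) = 0.442179; -(4/15)*log2(4/15) = 0.508504; -(2/15)*log2(2/15) = 0.387585. H = 0.442179 + 0.508504 + 0.387585 = 1.3383

1.3383 bits


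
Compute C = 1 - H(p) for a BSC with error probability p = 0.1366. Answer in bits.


H(p) = -p*log2(p) - (1-p)*log2(1-p) = -0.1366*log2(0.1366) - 0.8634*log2(0.8634) = 0.392311 + 0.182954 = 0.5753. C = 1 - H(p) = 1 - 0.5753 = 0.4247

0.4247 bits


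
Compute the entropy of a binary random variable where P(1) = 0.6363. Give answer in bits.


H = -p*log2(p) - (1-p)*log2(1-p). -0.6363*log2(0.6363) = 0.415008; -0.3637*log2(0.3637) = 0.530703. H = 0.415008 + 0.530703 = 0.9457

0.9457 bits


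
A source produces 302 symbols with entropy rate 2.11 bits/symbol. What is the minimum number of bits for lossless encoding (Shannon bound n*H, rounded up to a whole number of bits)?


Minimum bits >= n * H = 302 * 2.11 = 637.22, rounded up to a whole number of bits = 638

638 bits


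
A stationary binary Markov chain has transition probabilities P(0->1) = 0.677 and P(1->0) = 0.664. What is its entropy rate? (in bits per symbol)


Stationary distribution: pi_0 = p10/(p01+p10) = 0.4952, pi_1 = 0.5048. Entropy rate H' = pi_0*H(p01) + pi_1*H(p10) = 0.4952*0.9076 + 0.5048*0.9209 = 0.9143

0.9143 bits/symbol


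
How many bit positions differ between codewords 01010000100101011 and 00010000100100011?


Count differing positions: . ^ . . . . . . . . . . . ^ . . . = 2 differences

2


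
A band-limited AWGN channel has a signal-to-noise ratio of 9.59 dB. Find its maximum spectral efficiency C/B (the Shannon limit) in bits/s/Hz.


SNR_linear = 10^(9.59/10) = 9.0991; C/B = log2(1 + SNR_linear) = log2(1 + 9.0991) = 3.3362

3.3362 bits/s/Hz


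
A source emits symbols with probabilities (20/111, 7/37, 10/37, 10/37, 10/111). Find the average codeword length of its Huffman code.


Huffman construction (repeatedly merge the two least-probable nodes; each merge adds 1 bit to every symbol beneath it): 10/111 + 20/111 = 10/37; 7/37 + 10/37 = 17/37; 10/37 + 10/37 = 20/37; 17/37 + 20/37 = 1. Resulting codeword lengths (in the order the probabilities were given): (3, 2, 2, 2, 3). L_avg = sum(p_i * l_i) = 20/111*3 + 7/37*2 + 10/37*2 + 10/37*2 + 10/111*3 = 84/37 = 2.2703

2.2703 bits


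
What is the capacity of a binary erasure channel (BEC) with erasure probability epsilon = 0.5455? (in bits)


C = 1 - epsilon = 1 - 0.5455 = 0.4545

0.4545 bits


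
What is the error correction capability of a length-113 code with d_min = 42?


Correction capability = floor((d-1)/2) = floor((42-1)/2) = 20

20 errors


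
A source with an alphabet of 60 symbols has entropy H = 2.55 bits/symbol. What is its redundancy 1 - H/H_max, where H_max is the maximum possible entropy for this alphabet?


H_max = log2(K) = log2(60) = 5.9069 bits/symbol. Redundancy = 1 - H/H_max = 1 - 2.55/5.9069 = 1 - 0.4317 = 0.5683

0.5683


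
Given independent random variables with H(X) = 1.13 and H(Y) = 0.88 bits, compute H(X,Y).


For independent variables, H(X,Y) = H(X) + H(Y) = 1.13 + 0.88 = 2.01

2.01 bits


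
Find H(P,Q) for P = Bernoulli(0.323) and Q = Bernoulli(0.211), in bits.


H(P,Q) = -p*log2(q) - (1-p)*log2(1-q). -0.323*log2(0.211) = 0.725033; -0.677*log2(0.789) = 0.231468. H(P,Q) = 0.725033 + 0.231468 = 0.9565

0.9565 bits


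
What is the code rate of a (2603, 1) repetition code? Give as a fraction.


Rate = k/n = 1/2603

1/2603


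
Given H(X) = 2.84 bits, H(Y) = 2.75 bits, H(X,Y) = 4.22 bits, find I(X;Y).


I(X;Y) = H(X) + H(Y) - H(X,Y) = 2.84 + 2.75 - 4.22 = 1.37

1.37 bits


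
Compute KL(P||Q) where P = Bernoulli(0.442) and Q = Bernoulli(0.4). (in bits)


KL = p*log2(p/q) + (1-p)*log2((1-p)/(1-q)) = 0.442*log2(0.442/0.4) + 0.558*log2(0.558/0.6) = 0.0052

0.0052 bits


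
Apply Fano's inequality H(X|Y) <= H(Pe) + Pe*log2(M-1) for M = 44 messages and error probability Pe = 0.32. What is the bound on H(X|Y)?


H(Pe) = -Pe*log2(Pe) - (1-Pe)*log2(1-Pe) = -0.32*log2(0.32) - 0.68*log2(0.68) = 0.526034 + 0.378347 = 0.9044. Pe*log2(M-1) = 0.32*log2(43) = 1.736405. Bound = H(Pe) + Pe*log2(M-1) = 0.526034 + 0.378347 + 1.736405 = 2.6408

2.6408 bits


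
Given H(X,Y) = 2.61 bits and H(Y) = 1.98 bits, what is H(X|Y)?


H(X|Y) = H(X,Y) - H(Y) = 2.61 - 1.98 = 0.63

0.63 bits


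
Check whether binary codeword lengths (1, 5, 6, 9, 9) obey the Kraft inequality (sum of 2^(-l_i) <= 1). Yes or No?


Kraft sum = sum(2^(-l_i)) = 0.5508, need <= 1. Result: satisfied (a binary prefix-free code with these lengths exists)

Yes


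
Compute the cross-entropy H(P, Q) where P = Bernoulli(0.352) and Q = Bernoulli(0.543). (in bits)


H(P,Q) = -p*log2(q) - (1-p)*log2(1-q). -0.352*log2(0.543) = 0.310104; -0.648*log2(0.457) = 0.732068. H(P,Q) = 0.310104 + 0.732068 = 1.0422

1.0422 bits


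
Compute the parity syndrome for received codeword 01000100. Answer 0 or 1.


Syndrome = XOR of all bits = 0 XOR 1 XOR 0 XOR 0 XOR 0 XOR 1 XOR 0 XOR 0 = 0

0


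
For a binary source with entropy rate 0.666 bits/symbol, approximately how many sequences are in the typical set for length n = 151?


log2|A_typical| = nH = 151 * 0.666 = 100.566, so |A_typical| ~ 2^100.566 = 1.877e+30

1.877e+30


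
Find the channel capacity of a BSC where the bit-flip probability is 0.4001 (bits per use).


H(p) = -p*log2(p) - (1-p)*log2(1-p) = -0.4001*log2(0.4001) - 0.5999*log2(0.5999) = 0.528759 + 0.442250 = 0.971. C = 1 - H(p) = 1 - 0.971 = 0.029

0.029 bits


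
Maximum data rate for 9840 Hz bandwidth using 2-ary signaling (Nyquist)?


Rate = 2 * B * log2(M) = 2 * 9840 * 1.0 = 19680.0

19680.0 bps


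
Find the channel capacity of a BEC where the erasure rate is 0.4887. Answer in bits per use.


C = 1 - epsilon = 1 - 0.4887 = 0.5113

0.5113 bits


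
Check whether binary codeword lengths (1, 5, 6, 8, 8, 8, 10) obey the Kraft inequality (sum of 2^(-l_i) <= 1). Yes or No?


Kraft sum = sum(2^(-l_i)) = 0.5596, need <= 1. Result: satisfied (a binary prefix-free code with these lengths exists)

Yes


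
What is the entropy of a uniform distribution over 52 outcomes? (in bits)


H = log2(n) = log2(52) = 5.7004

5.7004 bits


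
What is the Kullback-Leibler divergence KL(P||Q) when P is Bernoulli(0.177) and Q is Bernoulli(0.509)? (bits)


KL = p*log2(p/q) + (1-p)*log2((1-p)/(1-q)) = 0.177*log2(0.177/0.509) + 0.823*log2(0.823/0.491) = 0.3435

0.3435 bits


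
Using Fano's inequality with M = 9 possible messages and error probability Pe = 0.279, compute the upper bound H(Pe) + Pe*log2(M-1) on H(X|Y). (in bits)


H(Pe) = -Pe*log2(Pe) - (1-Pe)*log2(1-Pe) = -0.279*log2(0.279) - 0.721*log2(0.721) = 0.513824 + 0.340261 = 0.8541. Pe*log2(M-1) = 0.279*log2(8) = 0.837000. Bound = H(Pe) + Pe*log2(M-1) = 0.513824 + 0.340261 + 0.837000 = 1.6911

1.6911 bits


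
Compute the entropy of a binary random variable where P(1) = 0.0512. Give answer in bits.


H = -p*log2(p) - (1-p)*log2(1-p). -0.0512*log2(0.0512) = 0.219531; -0.9488*log2(0.9488) = 0.071942. H = 0.219531 + 0.071942 = 0.2915

0.2915 bits


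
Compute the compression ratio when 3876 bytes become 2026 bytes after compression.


Ratio = original / compressed = 3876 / 2026 = 1.9131

1.9131


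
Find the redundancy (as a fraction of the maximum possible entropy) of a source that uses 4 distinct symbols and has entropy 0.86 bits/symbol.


H_max = log2(K) = log2(4) = 2.0 bits/symbol. Redundancy = 1 - H/H_max = 1 - 0.86/2.0 = 1 - 0.43 = 0.57

0.57


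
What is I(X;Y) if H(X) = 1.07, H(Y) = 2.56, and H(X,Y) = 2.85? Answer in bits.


I(X;Y) = H(X) + H(Y) - H(X,Y) = 1.07 + 2.56 - 2.85 = 0.78

0.78 bits


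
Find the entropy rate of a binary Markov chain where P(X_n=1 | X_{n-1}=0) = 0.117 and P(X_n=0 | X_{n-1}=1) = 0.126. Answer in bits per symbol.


Stationary distribution: pi_0 = p10/(p01+p10) = 0.5185, pi_1 = 0.4815. Entropy rate H' = pi_0*H(p01) + pi_1*H(p10) = 0.5185*0.5207 + 0.4815*0.5464 = 0.533

0.533 bits/symbol


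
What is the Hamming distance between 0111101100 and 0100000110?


Count differing positions: . . ^ ^ ^ . ^ . ^ . = 5 differences

5


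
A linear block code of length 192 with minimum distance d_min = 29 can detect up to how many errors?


Detection capability = d_min - 1 = 29 - 1 = 28

28 errors


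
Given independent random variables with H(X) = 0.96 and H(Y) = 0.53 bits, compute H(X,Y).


For independent variables, H(X,Y) = H(X) + H(Y) = 0.96 + 0.53 = 1.49

1.49 bits


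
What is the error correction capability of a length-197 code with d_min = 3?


Correction capability = floor((d-1)/2) = floor((3-1)/2) = 1

1 errors


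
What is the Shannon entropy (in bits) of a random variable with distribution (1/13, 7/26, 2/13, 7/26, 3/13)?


H = -sum(p_i * log2(p_i)). Terms: -(1/13)*log2(1/13) = 0.284649; -(7/26)*log2(7/26) = 0.509677; -(2/13)*log2(2/13) = 0.415452; -(7/26)*log2(7/26) = 0.509677; -(3/13)*log2(3/13) = 0.488187. H = 0.284649 + 0.509677 + 0.415452 + 0.509677 + 0.488187 = 2.2076

2.2076 bits


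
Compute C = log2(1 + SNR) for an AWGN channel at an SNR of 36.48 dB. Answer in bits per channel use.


SNR_linear = 10^(36.48/10) = 4446.3127; C = log2(1 + SNR_linear) = log2(1 + 4446.3127) = 12.1187

12.1187 bits/channel use


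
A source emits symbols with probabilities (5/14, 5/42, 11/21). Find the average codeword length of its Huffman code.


Huffman construction (repeatedly merge the two least-probable nodes; each merge adds 1 bit to every symbol beneath it): 5/42 + 5/14 = 10/21; 10/21 + 11/21 = 1. Resulting codeword lengths (in the order the probabilities were given): (2, 2, 1). L_avg = sum(p_i * l_i) = 5/14*2 + 5/42*2 + 11/21*1 = 31/21 = 1.4762

1.4762 bits


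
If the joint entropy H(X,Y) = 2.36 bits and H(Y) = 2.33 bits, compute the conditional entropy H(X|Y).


H(X|Y) = H(X,Y) - H(Y) = 2.36 - 2.33 = 0.03

0.03 bits


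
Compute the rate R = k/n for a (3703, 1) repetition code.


Rate = k/n = 1/3703

1/3703


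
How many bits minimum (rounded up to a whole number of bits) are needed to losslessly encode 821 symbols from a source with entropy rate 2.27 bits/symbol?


Minimum bits >= n * H = 821 * 2.27 = 1863.67, rounded up to a whole number of bits = 1864

1864 bits


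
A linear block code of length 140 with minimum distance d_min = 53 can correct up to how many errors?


Correction capability = floor((d-1)/2) = floor((53-1)/2) = 26

26 errors


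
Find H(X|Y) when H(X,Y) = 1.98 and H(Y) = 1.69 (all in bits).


H(X|Y) = H(X,Y) - H(Y) = 1.98 - 1.69 = 0.29

0.29 bits


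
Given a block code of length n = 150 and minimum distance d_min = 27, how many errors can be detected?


Detection capability = d_min - 1 = 27 - 1 = 26

26 errors


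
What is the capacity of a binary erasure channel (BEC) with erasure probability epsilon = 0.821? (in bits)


C = 1 - epsilon = 1 - 0.821 = 0.179

0.179 bits


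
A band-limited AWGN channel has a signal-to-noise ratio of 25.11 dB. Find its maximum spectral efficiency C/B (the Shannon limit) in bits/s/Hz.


SNR_linear = 10^(25.11/10) = 324.3396; C/B = log2(1 + SNR_linear) = log2(1 + 324.3396) = 8.3458

8.3458 bits/s/Hz


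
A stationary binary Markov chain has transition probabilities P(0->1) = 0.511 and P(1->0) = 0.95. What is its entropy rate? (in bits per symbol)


Stationary distribution: pi_0 = p10/(p01+p10) = 0.6502, pi_1 = 0.3498. Entropy rate H' = pi_0*H(p01) + pi_1*H(p10) = 0.6502*0.9997 + 0.3498*0.2864 = 0.7502

0.7502 bits/symbol


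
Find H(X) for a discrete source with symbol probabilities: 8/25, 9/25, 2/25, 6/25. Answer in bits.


H = -sum(p_i * log2(p_i)). Terms: -(8/25)*log2(8/25) = 0.526034; -(9/25)*log2(9/25) = 0.530615; -(2/25)*log2(2/25) = 0.291508; -(6/25)*log2(6/25) = 0.494134. H = 0.526034 + 0.530615 + 0.291508 + 0.494134 = 1.8423

1.8423 bits


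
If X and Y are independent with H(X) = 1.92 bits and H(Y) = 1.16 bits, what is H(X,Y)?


For independent variables, H(X,Y) = H(X) + H(Y) = 1.92 + 1.16 = 3.08

3.08 bits


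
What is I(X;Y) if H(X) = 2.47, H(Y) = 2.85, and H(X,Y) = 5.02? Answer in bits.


I(X;Y) = H(X) + H(Y) - H(X,Y) = 2.47 + 2.85 - 5.02 = 0.3

0.3 bits


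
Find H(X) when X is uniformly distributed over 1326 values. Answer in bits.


H = log2(n) = log2(1326) = 10.3729

10.3729 bits


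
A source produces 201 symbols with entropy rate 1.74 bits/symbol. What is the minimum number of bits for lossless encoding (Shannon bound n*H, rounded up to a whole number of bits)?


Minimum bits >= n * H = 201 * 1.74 = 349.74, rounded up to a whole number of bits = 350

350 bits


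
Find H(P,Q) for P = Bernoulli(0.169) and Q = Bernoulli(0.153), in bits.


H(P,Q) = -p*log2(q) - (1-p)*log2(1-q). -0.169*log2(0.153) = 0.457719; -0.831*log2(0.847) = 0.199079. H(P,Q) = 0.457719 + 0.199079 = 0.6568

0.6568 bits


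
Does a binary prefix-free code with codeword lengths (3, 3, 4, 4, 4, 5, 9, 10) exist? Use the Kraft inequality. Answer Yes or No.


Kraft sum = sum(2^(-l_i)) = 0.4717, need <= 1. Result: satisfied (a binary prefix-free code with these lengths exists)

Yes


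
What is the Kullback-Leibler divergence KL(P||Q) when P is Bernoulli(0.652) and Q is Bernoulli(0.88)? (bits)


KL = p*log2(p/q) + (1-p)*log2((1-p)/(1-q)) = 0.652*log2(0.652/0.88) + 0.348*log2(0.348/0.12) = 0.2525

0.2525 bits


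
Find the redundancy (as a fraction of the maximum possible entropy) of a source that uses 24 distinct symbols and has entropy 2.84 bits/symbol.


H_max = log2(K) = log2(24) = 4.585 bits/symbol. Redundancy = 1 - H/H_max = 1 - 2.84/4.585 = 1 - 0.6194 = 0.3806

0.3806


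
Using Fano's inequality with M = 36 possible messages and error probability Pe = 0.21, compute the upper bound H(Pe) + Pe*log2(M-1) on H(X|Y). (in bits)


H(Pe) = -Pe*log2(Pe) - (1-Pe)*log2(1-Pe) = -0.21*log2(0.21) - 0.79*log2(0.79) = 0.472823 + 0.268660 = 0.7415. Pe*log2(M-1) = 0.21*log2(35) = 1.077149. Bound = H(Pe) + Pe*log2(M-1) = 0.472823 + 0.268660 + 1.077149 = 1.8186

1.8186 bits


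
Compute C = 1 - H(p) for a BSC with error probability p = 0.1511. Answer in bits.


H(p) = -p*log2(p) - (1-p)*log2(1-p) = -0.1511*log2(0.1511) - 0.8489*log2(0.8489) = 0.411963 + 0.200623 = 0.6126. C = 1 - H(p) = 1 - 0.6126 = 0.3874

0.3874 bits


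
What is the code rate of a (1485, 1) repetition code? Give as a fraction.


Rate = k/n = 1/1485

1/1485


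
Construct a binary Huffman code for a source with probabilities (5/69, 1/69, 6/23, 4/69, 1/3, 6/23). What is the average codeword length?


Huffman construction (repeatedly merge the two least-probable nodes; each merge adds 1 bit to every symbol beneath it): 1/69 + 4/69 = 5/69; 5/69 + 5/69 = 10/69; 10/69 + 6/23 = 28/69; 6/23 + 1/3 = 41/69; 28/69 + 41/69 = 1. Resulting codeword lengths (in the order the probabilities were given): (3, 4, 2, 4, 2, 2). L_avg = sum(p_i * l_i) = 5/69*3 + 1/69*4 + 6/23*2 + 4/69*4 + 1/3*2 + 6/23*2 = 51/23 = 2.2174

2.2174 bits


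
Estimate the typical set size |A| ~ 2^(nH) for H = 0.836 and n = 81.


log2|A_typical| = nH = 81 * 0.836 = 67.716, so |A_typical| ~ 2^67.716 = 2.424e+20

2.424e+20


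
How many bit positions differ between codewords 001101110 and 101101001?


Count differing positions: ^ . . . . . ^ ^ ^ = 4 differences

4


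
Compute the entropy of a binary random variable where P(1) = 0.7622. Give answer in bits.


H = -p*log2(p) - (1-p)*log2(1-p). -0.7622*log2(0.7622) = 0.298598; -0.2378*log2(0.2378) = 0.492764. H = 0.298598 + 0.492764 = 0.7914

0.7914 bits


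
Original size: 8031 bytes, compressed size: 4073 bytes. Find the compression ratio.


Ratio = original / compressed = 8031 / 4073 = 1.9718

1.9718


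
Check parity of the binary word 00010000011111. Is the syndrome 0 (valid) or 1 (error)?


Syndrome = XOR of all bits = 0 XOR 0 XOR 0 XOR 1 XOR 0 XOR 0 XOR 0 XOR 0 XOR 0 XOR 1 XOR 1 XOR 1 XOR 1 XOR 1 = 0

0


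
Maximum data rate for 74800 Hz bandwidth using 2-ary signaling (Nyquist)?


Rate = 2 * B * log2(M) = 2 * 74800 * 1.0 = 149600.0

149600.0 bps


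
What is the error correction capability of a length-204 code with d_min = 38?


Correction capability = floor((d-1)/2) = floor((38-1)/2) = 18

18 errors


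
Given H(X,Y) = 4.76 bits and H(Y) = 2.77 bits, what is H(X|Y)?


H(X|Y) = H(X,Y) - H(Y) = 4.76 - 2.77 = 1.99

1.99 bits


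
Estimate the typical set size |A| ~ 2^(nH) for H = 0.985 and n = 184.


log2|A_typical| = nH = 184 * 0.985 = 181.24, so |A_typical| ~ 2^181.24 = 3.620e+54

3.620e+54


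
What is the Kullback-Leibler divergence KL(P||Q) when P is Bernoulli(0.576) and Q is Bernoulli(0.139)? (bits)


KL = p*log2(p/q) + (1-p)*log2((1-p)/(1-q)) = 0.576*log2(0.576/0.139) + 0.424*log2(0.424/0.861) = 0.7481

0.7481 bits


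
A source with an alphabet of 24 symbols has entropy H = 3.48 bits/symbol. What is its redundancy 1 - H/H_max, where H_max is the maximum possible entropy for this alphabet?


H_max = log2(K) = log2(24) = 4.585 bits/symbol. Redundancy = 1 - H/H_max = 1 - 3.48/4.585 = 1 - 0.759 = 0.241

0.241


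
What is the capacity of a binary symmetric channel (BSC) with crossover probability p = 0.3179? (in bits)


H(p) = -p*log2(p) - (1-p)*log2(1-p) = -0.3179*log2(0.3179) - 0.6821*log2(0.6821) = 0.525602 + 0.376482 = 0.9021. C = 1 - H(p) = 1 - 0.9021 = 0.0979

0.0979 bits


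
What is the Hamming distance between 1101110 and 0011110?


Count differing positions: ^ ^ ^ . . . . = 3 differences

3


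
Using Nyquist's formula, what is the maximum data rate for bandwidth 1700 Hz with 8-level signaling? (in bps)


Rate = 2 * B * log2(M) = 2 * 1700 * 3.0 = 10200.0

10200.0 bps


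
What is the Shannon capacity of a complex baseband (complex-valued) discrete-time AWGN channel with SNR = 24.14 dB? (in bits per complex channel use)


SNR_linear = 10^(24.14/10) = 259.4179; C = log2(1 + SNR_linear) = log2(1 + 259.4179) = 8.0247

8.0247 bits/channel use


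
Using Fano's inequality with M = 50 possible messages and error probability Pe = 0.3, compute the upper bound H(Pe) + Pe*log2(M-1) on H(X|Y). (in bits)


H(Pe) = -Pe*log2(Pe) - (1-Pe)*log2(1-Pe) = -0.3*log2(0.3) - 0.7*log2(0.7) = 0.521090 + 0.360201 = 0.8813. Pe*log2(M-1) = 0.3*log2(49) = 1.684413. Bound = H(Pe) + Pe*log2(M-1) = 0.521090 + 0.360201 + 1.684413 = 2.5657

2.5657 bits


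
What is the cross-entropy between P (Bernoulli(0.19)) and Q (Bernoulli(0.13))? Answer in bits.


H(P,Q) = -p*log2(q) - (1-p)*log2(1-q). -0.19*log2(0.13) = 0.559249; -0.81*log2(0.87) = 0.162739. H(P,Q) = 0.559249 + 0.162739 = 0.722

0.722 bits


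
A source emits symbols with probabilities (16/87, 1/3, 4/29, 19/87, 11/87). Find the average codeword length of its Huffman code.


Huffman construction (repeatedly merge the two least-probable nodes; each merge adds 1 bit to every symbol beneath it): 11/87 + 4/29 = 23/87; 16/87 + 19/87 = 35/87; 23/87 + 1/3 = 52/87; 35/87 + 52/87 = 1. Resulting codeword lengths (in the order the probabilities were given): (2, 2, 3, 2, 3). L_avg = sum(p_i * l_i) = 16/87*2 + 1/3*2 + 4/29*3 + 19/87*2 + 11/87*3 = 197/87 = 2.2644

2.2644 bits


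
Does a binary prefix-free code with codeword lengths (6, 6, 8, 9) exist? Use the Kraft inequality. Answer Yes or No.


Kraft sum = sum(2^(-l_i)) = 0.0371, need <= 1. Result: satisfied (a binary prefix-free code with these lengths exists)

Yes


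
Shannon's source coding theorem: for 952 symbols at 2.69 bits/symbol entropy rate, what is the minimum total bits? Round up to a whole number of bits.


Minimum bits >= n * H = 952 * 2.69 = 2560.88, rounded up to a whole number of bits = 2561

2561 bits


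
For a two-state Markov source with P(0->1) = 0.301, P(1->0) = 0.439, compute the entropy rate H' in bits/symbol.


Stationary distribution: pi_0 = p10/(p01+p10) = 0.5932, pi_1 = 0.4068. Entropy rate H' = pi_0*H(p01) + pi_1*H(p10) = 0.5932*0.8825 + 0.4068*0.9892 = 0.9259

0.9259 bits/symbol


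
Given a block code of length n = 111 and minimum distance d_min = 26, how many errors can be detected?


Detection capability = d_min - 1 = 26 - 1 = 25

25 errors


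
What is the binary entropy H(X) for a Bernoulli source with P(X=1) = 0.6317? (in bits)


H = -p*log2(p) - (1-p)*log2(1-p). -0.6317*log2(0.6317) = 0.418620; -0.3683*log2(0.3683) = 0.530737. H = 0.418620 + 0.530737 = 0.9494

0.9494 bits


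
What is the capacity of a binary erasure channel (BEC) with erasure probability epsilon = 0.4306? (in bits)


C = 1 - epsilon = 1 - 0.4306 = 0.5694

0.5694 bits


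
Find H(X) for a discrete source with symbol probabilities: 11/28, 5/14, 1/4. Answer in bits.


H = -sum(p_i * log2(p_i)). Terms: -(11/28)*log2(11/28) = 0.529541; -(5/14)*log2(5/14) = 0.530510; -(1/4)*log2(1/4) = 0.500000. H = 0.529541 + 0.530510 + 0.500000 = 1.5601

1.5601 bits


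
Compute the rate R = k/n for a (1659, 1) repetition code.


Rate = k/n = 1/1659

1/1659


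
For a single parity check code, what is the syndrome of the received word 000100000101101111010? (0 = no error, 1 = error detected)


Syndrome = XOR of all bits = 0 XOR 0 XOR 0 XOR 1 XOR 0 XOR 0 XOR 0 XOR 0 XOR 0 XOR 1 XOR 0 XOR 1 XOR 1 XOR 0 XOR 1 XOR 1 XOR 1 XOR 1 XOR 0 XOR 1 XOR 0 = 1

1


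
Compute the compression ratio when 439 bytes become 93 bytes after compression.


Ratio = original / compressed = 439 / 93 = 4.7204

4.7204


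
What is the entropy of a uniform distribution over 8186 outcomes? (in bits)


H = log2(n) = log2(8186) = 12.9989

12.9989 bits


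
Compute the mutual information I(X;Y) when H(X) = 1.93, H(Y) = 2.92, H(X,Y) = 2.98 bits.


I(X;Y) = H(X) + H(Y) - H(X,Y) = 1.93 + 2.92 - 2.98 = 1.87

1.87 bits


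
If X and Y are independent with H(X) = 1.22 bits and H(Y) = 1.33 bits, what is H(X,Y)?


For independent variables, H(X,Y) = H(X) + H(Y) = 1.22 + 1.33 = 2.55

2.55 bits


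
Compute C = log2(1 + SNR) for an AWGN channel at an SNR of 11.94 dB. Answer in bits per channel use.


SNR_linear = 10^(11.94/10) = 15.6315; C = log2(1 + SNR_linear) = log2(1 + 15.6315) = 4.0558

4.0558 bits/channel use


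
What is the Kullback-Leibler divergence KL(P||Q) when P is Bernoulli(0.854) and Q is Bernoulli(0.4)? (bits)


KL = p*log2(p/q) + (1-p)*log2((1-p)/(1-q)) = 0.854*log2(0.854/0.4) + 0.146*log2(0.146/0.6) = 0.6368

0.6368 bits


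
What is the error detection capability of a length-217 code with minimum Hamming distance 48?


Detection capability = d_min - 1 = 48 - 1 = 47

47 errors


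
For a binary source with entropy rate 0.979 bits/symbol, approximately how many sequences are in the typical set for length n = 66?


log2|A_typical| = nH = 66 * 0.979 = 64.614, so |A_typical| ~ 2^64.614 = 2.823e+19

2.823e+19


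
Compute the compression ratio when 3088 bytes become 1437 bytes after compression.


Ratio = original / compressed = 3088 / 1437 = 2.1489

2.1489


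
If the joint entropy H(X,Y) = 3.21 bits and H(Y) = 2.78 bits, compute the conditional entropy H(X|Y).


H(X|Y) = H(X,Y) - H(Y) = 3.21 - 2.78 = 0.43

0.43 bits


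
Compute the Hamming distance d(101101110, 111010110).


Count differing positions: . ^ . ^ ^ ^ . . . = 4 differences

4


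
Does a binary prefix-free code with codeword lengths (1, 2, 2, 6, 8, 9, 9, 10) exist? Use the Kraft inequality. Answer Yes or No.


Kraft sum = sum(2^(-l_i)) = 1.0244, need <= 1. Result: violated (a binary prefix-free code with these lengths cannot exist)

No


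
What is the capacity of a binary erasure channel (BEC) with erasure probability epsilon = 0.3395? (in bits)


C = 1 - epsilon = 1 - 0.3395 = 0.6605

0.6605 bits


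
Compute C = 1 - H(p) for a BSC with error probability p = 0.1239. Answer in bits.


H(p) = -p*log2(p) - (1-p)*log2(1-p) = -0.1239*log2(0.1239) - 0.8761*log2(0.8761) = 0.373280 + 0.167188 = 0.5405. C = 1 - H(p) = 1 - 0.5405 = 0.4595

0.4595 bits


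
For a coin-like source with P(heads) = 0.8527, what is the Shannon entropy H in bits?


H = -p*log2(p) - (1-p)*log2(1-p). -0.8527*log2(0.8527) = 0.196027; -0.1473*log2(0.1473) = 0.407015. H = 0.196027 + 0.407015 = 0.603

0.603 bits


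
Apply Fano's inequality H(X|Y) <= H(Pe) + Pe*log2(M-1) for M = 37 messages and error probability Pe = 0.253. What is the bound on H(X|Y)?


H(Pe) = -Pe*log2(Pe) - (1-Pe)*log2(1-Pe) = -0.253*log2(0.253) - 0.747*log2(0.747) = 0.501646 + 0.314352 = 0.816. Pe*log2(M-1) = 0.253*log2(36) = 1.307991. Bound = H(Pe) + Pe*log2(M-1) = 0.501646 + 0.314352 + 1.307991 = 2.124

2.124 bits


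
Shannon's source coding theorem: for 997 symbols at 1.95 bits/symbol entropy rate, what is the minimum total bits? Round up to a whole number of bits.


Minimum bits >= n * H = 997 * 1.95 = 1944.15, rounded up to a whole number of bits = 1945

1945 bits


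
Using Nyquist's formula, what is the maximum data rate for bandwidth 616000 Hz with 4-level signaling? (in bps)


Rate = 2 * B * log2(M) = 2 * 616000 * 2.0 = 2464000.0

2464000.0 bps


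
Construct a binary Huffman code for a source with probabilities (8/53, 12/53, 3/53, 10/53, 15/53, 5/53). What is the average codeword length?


Huffman construction (repeatedly merge the two least-probable nodes; each merge adds 1 bit to every symbol beneath it): 3/53 + 5/53 = 8/53; 8/53 + 8/53 = 16/53; 10/53 + 12/53 = 22/53; 15/53 + 16/53 = 31/53; 22/53 + 31/53 = 1. Resulting codeword lengths (in the order the probabilities were given): (3, 2, 4, 2, 2, 4). L_avg = sum(p_i * l_i) = 8/53*3 + 12/53*2 + 3/53*4 + 10/53*2 + 15/53*2 + 5/53*4 = 130/53 = 2.4528

2.4528 bits


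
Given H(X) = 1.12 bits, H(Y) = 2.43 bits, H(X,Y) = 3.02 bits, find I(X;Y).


I(X;Y) = H(X) + H(Y) - H(X,Y) = 1.12 + 2.43 - 3.02 = 0.53

0.53 bits


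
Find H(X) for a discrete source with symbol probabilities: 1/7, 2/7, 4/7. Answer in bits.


H = -sum(p_i * log2(p_i)). Terms: -(1/7)*log2(1/7) = 0.401051; -(2/7)*log2(2/7) = 0.516387; -(4/7)*log2(4/7) = 0.461346. H = 0.401051 + 0.516387 + 0.461346 = 1.3788

1.3788 bits


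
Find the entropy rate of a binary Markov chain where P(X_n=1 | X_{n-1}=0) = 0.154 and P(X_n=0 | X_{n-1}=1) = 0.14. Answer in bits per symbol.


Stationary distribution: pi_0 = p10/(p01+p10) = 0.4762, pi_1 = 0.5238. Entropy rate H' = pi_0*H(p01) + pi_1*H(p10) = 0.4762*0.6198 + 0.5238*0.5842 = 0.6012

0.6012 bits/symbol


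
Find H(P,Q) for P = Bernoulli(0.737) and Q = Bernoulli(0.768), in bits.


H(P,Q) = -p*log2(q) - (1-p)*log2(1-q). -0.737*log2(0.768) = 0.280666; -0.263*log2(0.232) = 0.554352. H(P,Q) = 0.280666 + 0.554352 = 0.835

0.835 bits


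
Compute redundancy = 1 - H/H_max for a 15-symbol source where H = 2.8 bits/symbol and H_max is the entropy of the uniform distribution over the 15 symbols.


H_max = log2(K) = log2(15) = 3.9069 bits/symbol. Redundancy = 1 - H/H_max = 1 - 2.8/3.9069 = 1 - 0.7167 = 0.2833

0.2833


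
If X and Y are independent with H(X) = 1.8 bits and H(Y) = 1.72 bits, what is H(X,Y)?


For independent variables, H(X,Y) = H(X) + H(Y) = 1.8 + 1.72 = 3.52

3.52 bits


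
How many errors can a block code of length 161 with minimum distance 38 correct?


Correction capability = floor((d-1)/2) = floor((38-1)/2) = 18

18 errors


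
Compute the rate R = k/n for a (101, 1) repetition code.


Rate = k/n = 1/101

1/101


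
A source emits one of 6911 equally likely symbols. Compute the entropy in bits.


H = log2(n) = log2(6911) = 12.7547

12.7547 bits


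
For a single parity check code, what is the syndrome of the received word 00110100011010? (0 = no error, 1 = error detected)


Syndrome = XOR of all bits = 0 XOR 0 XOR 1 XOR 1 XOR 0 XOR 1 XOR 0 XOR 0 XOR 0 XOR 1 XOR 1 XOR 0 XOR 1 XOR 0 = 0

0


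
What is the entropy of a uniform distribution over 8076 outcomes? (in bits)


H = log2(n) = log2(8076) = 12.9794

12.9794 bits


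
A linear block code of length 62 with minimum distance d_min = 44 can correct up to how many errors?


Correction capability = floor((d-1)/2) = floor((44-1)/2) = 21

21 errors


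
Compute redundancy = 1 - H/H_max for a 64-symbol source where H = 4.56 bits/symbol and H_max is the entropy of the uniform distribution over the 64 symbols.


H_max = log2(K) = log2(64) = 6.0 bits/symbol. Redundancy = 1 - H/H_max = 1 - 4.56/6.0 = 1 - 0.76 = 0.24

0.24


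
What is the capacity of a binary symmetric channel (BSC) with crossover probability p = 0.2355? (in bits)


H(p) = -p*log2(p) - (1-p)*log2(1-p) = -0.2355*log2(0.2355) - 0.7645*log2(0.7645) = 0.491300 + 0.296176 = 0.7875. C = 1 - H(p) = 1 - 0.7875 = 0.2125

0.2125 bits


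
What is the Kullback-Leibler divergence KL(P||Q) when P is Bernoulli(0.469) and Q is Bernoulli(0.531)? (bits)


KL = p*log2(p/q) + (1-p)*log2((1-p)/(1-q)) = 0.469*log2(0.469/0.531) + 0.531*log2(0.531/0.469) = 0.0111

0.0111 bits


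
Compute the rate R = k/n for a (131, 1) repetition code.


Rate = k/n = 1/131

1/131


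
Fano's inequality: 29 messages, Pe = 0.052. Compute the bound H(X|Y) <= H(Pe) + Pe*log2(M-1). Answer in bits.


H(Pe) = -Pe*log2(Pe) - (1-Pe)*log2(1-Pe) = -0.052*log2(0.052) - 0.948*log2(0.948) = 0.221798 + 0.073035 = 0.2948. Pe*log2(M-1) = 0.052*log2(28) = 0.249982. Bound = H(Pe) + Pe*log2(M-1) = 0.221798 + 0.073035 + 0.249982 = 0.5448

0.5448 bits


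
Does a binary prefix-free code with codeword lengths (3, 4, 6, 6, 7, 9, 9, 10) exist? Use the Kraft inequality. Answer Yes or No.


Kraft sum = sum(2^(-l_i)) = 0.2314, need <= 1. Result: satisfied (a binary prefix-free code with these lengths exists)

Yes


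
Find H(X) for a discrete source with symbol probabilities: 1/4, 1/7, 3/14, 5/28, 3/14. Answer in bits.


H = -sum(p_i * log2(p_i)). Terms: -(1/4)*log2(1/4) = 0.500000; -(1/7)*log2(1/7) = 0.401051; -(3/14)*log2(3/14) = 0.476227; -(5/28)*log2(5/28) = 0.443826; -(3/14)*log2(3/14) = 0.476227. H = 0.500000 + 0.401051 + 0.476227 + 0.443826 + 0.476227 = 2.2973

2.2973 bits


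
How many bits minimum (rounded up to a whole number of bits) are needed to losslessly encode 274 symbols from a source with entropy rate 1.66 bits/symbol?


Minimum bits >= n * H = 274 * 1.66 = 454.84, rounded up to a whole number of bits = 455

455 bits


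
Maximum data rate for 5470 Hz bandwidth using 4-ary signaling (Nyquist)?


Rate = 2 * B * log2(M) = 2 * 5470 * 2.0 = 21880.0

21880.0 bps


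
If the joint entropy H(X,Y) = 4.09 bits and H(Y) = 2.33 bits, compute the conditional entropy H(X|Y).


H(X|Y) = H(X,Y) - H(Y) = 4.09 - 2.33 = 1.76

1.76 bits


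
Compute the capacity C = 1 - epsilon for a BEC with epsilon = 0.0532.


C = 1 - epsilon = 1 - 0.0532 = 0.9468

0.9468 bits


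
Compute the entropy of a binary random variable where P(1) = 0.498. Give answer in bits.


H = -p*log2(p) - (1-p)*log2(1-p). -0.498*log2(0.498) = 0.500880; -0.502*log2(0.502) = 0.499109. H = 0.500880 + 0.499109 = 1.0

1.0 bits


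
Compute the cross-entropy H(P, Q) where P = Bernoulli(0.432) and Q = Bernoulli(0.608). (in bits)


H(P,Q) = -p*log2(q) - (1-p)*log2(1-q). -0.432*log2(0.608) = 0.310114; -0.568*log2(0.392) = 0.767410. H(P,Q) = 0.310114 + 0.767410 = 1.0775

1.0775 bits


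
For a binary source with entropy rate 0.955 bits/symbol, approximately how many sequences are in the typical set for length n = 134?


log2|A_typical| = nH = 134 * 0.955 = 127.97, so |A_typical| ~ 2^127.97 = 3.333e+38

3.333e+38


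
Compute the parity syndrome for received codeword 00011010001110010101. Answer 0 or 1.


Syndrome = XOR of all bits = 0 XOR 0 XOR 0 XOR 1 XOR 1 XOR 0 XOR 1 XOR 0 XOR 0 XOR 0 XOR 1 XOR 1 XOR 1 XOR 0 XOR 0 XOR 1 XOR 0 XOR 1 XOR 0 XOR 1 = 1

1


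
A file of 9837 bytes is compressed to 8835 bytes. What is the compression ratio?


Ratio = original / compressed = 9837 / 8835 = 1.1134

1.1134


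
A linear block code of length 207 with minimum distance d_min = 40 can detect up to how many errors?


Detection capability = d_min - 1 = 40 - 1 = 39

39 errors
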